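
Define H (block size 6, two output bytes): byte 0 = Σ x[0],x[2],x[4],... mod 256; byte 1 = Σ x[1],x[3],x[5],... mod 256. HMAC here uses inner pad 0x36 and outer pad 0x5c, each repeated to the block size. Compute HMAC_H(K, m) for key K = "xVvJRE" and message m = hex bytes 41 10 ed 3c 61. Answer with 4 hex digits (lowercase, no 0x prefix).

ddd4

Key "xVvJRE" = 78 56 76 4a 52 45 is exactly B = 6 bytes: K' = 78 56 76 4a 52 45.
K' ⊕ ipad = 4e 60 40 7c 64 73.  K' ⊕ opad = 24 0a 2a 16 0e 19.
Inner input = (K'⊕ipad) ∥ m = 4e 60 40 7c 64 73 ∥ 41 10 ed 3c 61.
Inner hash: even-index sum = 641 mod 256 = 129; odd-index sum = 411 mod 256 = 155 → 81 9b.
Outer input = (K'⊕opad) ∥ inner = 24 0a 2a 16 0e 19 ∥ 81 9b.
Outer hash (tag): even-index sum = 221 mod 256 = 221; odd-index sum = 212 mod 256 = 212 → dd d4.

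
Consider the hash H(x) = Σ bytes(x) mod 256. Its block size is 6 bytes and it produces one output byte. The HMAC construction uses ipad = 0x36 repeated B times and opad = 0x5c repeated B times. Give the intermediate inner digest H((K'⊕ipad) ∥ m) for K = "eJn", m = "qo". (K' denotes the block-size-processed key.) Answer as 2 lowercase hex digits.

a9

Key "eJn" = 65 4a 6e is 3 bytes ≤ B = 6; zero-pad to 6 bytes: K' = 65 4a 6e 00 00 00.
K' ⊕ ipad = 53 7c 58 36 36 36.
Inner input = 53 7c 58 36 36 36 ∥ 71 6f.
Inner hash: sum = 83+124+88+54+54+54+113+111 = 681; mod 256 = 169 → a9.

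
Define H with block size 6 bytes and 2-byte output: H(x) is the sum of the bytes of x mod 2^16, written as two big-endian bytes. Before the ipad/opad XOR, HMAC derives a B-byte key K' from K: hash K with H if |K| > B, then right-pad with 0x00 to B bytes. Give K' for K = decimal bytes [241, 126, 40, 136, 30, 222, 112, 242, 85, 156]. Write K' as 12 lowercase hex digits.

056e00000000

|K| = 10 > B = 6, so first hash the key.
H(K): sum = 241+126+40+136+30+222+112+242+85+156 = 1390 → 05 6e.
Zero-pad H(K) = 05 6e to 6 bytes: K' = 05 6e 00 00 00 00.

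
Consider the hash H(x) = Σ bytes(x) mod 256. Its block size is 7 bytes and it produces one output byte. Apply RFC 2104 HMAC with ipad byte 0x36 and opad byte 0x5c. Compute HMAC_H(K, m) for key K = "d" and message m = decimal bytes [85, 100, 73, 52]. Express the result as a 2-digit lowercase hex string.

Key "d" = 64 is 1 byte ≤ B = 7; zero-pad to 7 bytes: K' = 64 00 00 00 00 00 00.
K' ⊕ ipad = 52 36 36 36 36 36 36.  K' ⊕ opad = 38 5c 5c 5c 5c 5c 5c.
Inner input = (K'⊕ipad) ∥ m = 52 36 36 36 36 36 36 ∥ 55 64 49 34.
Inner hash: sum = 82+54+54+54+54+54+54+85+100+73+52 = 716; mod 256 = 204 → cc.
Outer input = (K'⊕opad) ∥ inner = 38 5c 5c 5c 5c 5c 5c ∥ cc.
Outer hash (tag): sum = 56+92+92+92+92+92+92+204 = 812; mod 256 = 44 → 2c.

2c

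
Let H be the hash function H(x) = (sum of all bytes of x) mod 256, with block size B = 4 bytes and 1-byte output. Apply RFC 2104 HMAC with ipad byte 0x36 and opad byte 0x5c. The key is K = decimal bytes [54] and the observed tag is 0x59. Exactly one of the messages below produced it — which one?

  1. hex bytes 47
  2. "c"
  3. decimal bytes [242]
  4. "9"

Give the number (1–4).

Key decimal bytes [54] = 36 is 1 byte ≤ B = 4; zero-pad to 4 bytes: K' = 36 00 00 00.
K' ⊕ ipad = 00 36 36 36; K' ⊕ opad = 6a 5c 5c 5c.
m1: inner = H(00 36 36 36 47) = e9; tag = H(6a 5c 5c 5c e9) = 67
m2: inner = H(00 36 36 36 63) = 05; tag = H(6a 5c 5c 5c 05) = 83
m3: inner = H(00 36 36 36 f2) = 94; tag = H(6a 5c 5c 5c 94) = 12
m4: inner = H(00 36 36 36 39) = db; tag = H(6a 5c 5c 5c db) = 59 ← matches

4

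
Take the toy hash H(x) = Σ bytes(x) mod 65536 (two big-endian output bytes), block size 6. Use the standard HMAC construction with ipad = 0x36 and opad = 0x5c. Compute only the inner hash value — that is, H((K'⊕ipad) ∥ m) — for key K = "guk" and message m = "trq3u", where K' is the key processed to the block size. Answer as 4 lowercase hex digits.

0392

Key "guk" = 67 75 6b is 3 bytes ≤ B = 6; zero-pad to 6 bytes: K' = 67 75 6b 00 00 00.
K' ⊕ ipad = 51 43 5d 36 36 36.
Inner input = 51 43 5d 36 36 36 ∥ 74 72 71 33 75.
Inner hash: sum = 81+67+93+54+54+54+116+114+113+51+117 = 914 → 03 92.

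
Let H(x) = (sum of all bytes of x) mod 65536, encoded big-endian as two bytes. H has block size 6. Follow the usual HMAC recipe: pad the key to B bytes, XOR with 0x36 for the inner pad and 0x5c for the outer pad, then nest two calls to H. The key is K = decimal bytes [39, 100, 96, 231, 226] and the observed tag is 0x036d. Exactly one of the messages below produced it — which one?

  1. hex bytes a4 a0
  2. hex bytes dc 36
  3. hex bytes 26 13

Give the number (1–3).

2

Key decimal bytes [39, 100, 96, 231, 226] = 27 64 60 e7 e2 is 5 bytes ≤ B = 6; zero-pad to 6 bytes: K' = 27 64 60 e7 e2 00.
K' ⊕ ipad = 11 52 56 d1 d4 36; K' ⊕ opad = 7b 38 3c bb be 5c.
m1: inner = H(11 52 56 d1 d4 36 a4 a0) = 03 d8; tag = H(7b 38 3c bb be 5c 03 d8) = 039f
m2: inner = H(11 52 56 d1 d4 36 dc 36) = 03 a6; tag = H(7b 38 3c bb be 5c 03 a6) = 036d ← matches
m3: inner = H(11 52 56 d1 d4 36 26 13) = 02 cd; tag = H(7b 38 3c bb be 5c 02 cd) = 0393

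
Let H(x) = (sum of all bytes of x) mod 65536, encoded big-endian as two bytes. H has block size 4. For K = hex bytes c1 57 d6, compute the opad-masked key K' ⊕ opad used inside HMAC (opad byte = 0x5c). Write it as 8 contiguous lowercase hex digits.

9d0b8a5c

Key hex bytes c1 57 d6 is 3 bytes ≤ B = 4; zero-pad to 4 bytes: K' = c1 57 d6 00.
XOR each byte with 0x5c: c1⊕5c=9d, 57⊕5c=0b, d6⊕5c=8a, 00⊕5c=5c.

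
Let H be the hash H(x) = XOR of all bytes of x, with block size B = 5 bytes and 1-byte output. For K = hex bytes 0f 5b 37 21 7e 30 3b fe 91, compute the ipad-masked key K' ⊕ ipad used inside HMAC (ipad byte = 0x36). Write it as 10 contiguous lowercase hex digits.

6e36363636

Key hex bytes 0f 5b 37 21 7e 30 3b fe 91 is 9 bytes > B = 5, so hash it first: H(key) = 58, then zero-pad to 5 bytes: K' = 58 00 00 00 00.
XOR each byte with 0x36: 58⊕36=6e, 00⊕36=36, 00⊕36=36, 00⊕36=36, 00⊕36=36.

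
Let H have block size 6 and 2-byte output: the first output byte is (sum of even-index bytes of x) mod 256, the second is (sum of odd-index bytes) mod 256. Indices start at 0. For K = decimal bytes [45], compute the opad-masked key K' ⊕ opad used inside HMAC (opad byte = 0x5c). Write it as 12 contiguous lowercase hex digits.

Key decimal bytes [45] = 2d is 1 byte ≤ B = 6; zero-pad to 6 bytes: K' = 2d 00 00 00 00 00.
XOR each byte with 0x5c: 2d⊕5c=71, 00⊕5c=5c, 00⊕5c=5c, 00⊕5c=5c, 00⊕5c=5c, 00⊕5c=5c.

715c5c5c5c5c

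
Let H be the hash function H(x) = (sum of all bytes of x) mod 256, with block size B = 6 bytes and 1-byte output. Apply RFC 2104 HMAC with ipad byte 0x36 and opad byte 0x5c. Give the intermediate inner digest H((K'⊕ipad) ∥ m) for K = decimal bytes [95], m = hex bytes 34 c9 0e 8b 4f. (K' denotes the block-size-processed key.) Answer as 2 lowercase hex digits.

Key decimal bytes [95] = 5f is 1 byte ≤ B = 6; zero-pad to 6 bytes: K' = 5f 00 00 00 00 00.
K' ⊕ ipad = 69 36 36 36 36 36.
Inner input = 69 36 36 36 36 36 ∥ 34 c9 0e 8b 4f.
Inner hash: sum = 105+54+54+54+54+54+52+201+14+139+79 = 860; mod 256 = 92 → 5c.

5c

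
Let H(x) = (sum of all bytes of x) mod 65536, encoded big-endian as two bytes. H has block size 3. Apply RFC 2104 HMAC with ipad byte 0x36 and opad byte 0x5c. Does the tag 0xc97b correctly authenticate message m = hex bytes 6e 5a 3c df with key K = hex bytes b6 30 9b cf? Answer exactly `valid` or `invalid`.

invalid

Key hex bytes b6 30 9b cf is 4 bytes > B = 3, so hash it first: H(key) = 02 50, then zero-pad to 3 bytes: K' = 02 50 00.
K' ⊕ ipad = 34 66 36; K' ⊕ opad = 5e 0c 5c.
Inner hash: sum = 52+102+54+110+90+60+223 = 691 → 02 b3.
Outer hash (recomputed tag): sum = 94+12+92+2+179 = 379 → 01 7b.
Recomputed tag = 017b; claimed = c97b → mismatch.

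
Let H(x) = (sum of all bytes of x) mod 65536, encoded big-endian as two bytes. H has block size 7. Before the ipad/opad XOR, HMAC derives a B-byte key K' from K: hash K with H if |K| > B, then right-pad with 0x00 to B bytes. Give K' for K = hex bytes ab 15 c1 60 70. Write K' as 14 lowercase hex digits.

Key hex bytes ab 15 c1 60 70 is 5 bytes ≤ B = 7; zero-pad to 7 bytes: K' = ab 15 c1 60 70 00 00.

ab15c160700000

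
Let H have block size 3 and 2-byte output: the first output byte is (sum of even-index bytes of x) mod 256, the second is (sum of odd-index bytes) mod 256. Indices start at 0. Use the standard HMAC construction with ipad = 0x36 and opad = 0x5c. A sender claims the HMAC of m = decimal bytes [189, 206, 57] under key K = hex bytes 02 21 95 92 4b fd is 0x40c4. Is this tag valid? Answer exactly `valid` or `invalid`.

Key hex bytes 02 21 95 92 4b fd is 6 bytes > B = 3, so hash it first: H(key) = e2 b0, then zero-pad to 3 bytes: K' = e2 b0 00.
K' ⊕ ipad = d4 86 36; K' ⊕ opad = be ec 5c.
Inner hash: even-index sum = 472 mod 256 = 216; odd-index sum = 380 mod 256 = 124 → d8 7c.
Outer hash (recomputed tag): even-index sum = 406 mod 256 = 150; odd-index sum = 452 mod 256 = 196 → 96 c4.
Recomputed tag = 96c4; claimed = 40c4 → mismatch.

invalid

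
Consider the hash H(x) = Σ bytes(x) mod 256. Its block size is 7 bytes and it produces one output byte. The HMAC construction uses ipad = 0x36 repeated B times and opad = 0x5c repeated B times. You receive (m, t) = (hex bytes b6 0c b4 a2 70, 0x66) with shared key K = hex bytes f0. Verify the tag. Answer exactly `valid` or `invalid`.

Key hex bytes f0 is 1 byte ≤ B = 7; zero-pad to 7 bytes: K' = f0 00 00 00 00 00 00.
K' ⊕ ipad = c6 36 36 36 36 36 36; K' ⊕ opad = ac 5c 5c 5c 5c 5c 5c.
Inner hash: sum = 198+54+54+54+54+54+54+182+12+180+162+112 = 1170; mod 256 = 146 → 92.
Outer hash (recomputed tag): sum = 172+92+92+92+92+92+92+146 = 870; mod 256 = 102 → 66.
Recomputed tag = 66; claimed = 66 → match.

valid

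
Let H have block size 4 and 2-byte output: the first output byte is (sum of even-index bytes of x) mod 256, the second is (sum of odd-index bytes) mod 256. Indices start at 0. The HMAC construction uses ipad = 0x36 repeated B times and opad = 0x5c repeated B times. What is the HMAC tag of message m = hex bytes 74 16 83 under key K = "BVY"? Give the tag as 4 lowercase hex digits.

fd12

Key "BVY" = 42 56 59 is 3 bytes ≤ B = 4; zero-pad to 4 bytes: K' = 42 56 59 00.
K' ⊕ ipad = 74 60 6f 36.  K' ⊕ opad = 1e 0a 05 5c.
Inner input = (K'⊕ipad) ∥ m = 74 60 6f 36 ∥ 74 16 83.
Inner hash: even-index sum = 474 mod 256 = 218; odd-index sum = 172 mod 256 = 172 → da ac.
Outer input = (K'⊕opad) ∥ inner = 1e 0a 05 5c ∥ da ac.
Outer hash (tag): even-index sum = 253 mod 256 = 253; odd-index sum = 274 mod 256 = 18 → fd 12.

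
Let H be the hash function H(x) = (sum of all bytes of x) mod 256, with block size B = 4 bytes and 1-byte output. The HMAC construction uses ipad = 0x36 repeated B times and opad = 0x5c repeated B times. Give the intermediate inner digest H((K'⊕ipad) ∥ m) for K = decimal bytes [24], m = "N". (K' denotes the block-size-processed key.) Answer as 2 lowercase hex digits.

Key decimal bytes [24] = 18 is 1 byte ≤ B = 4; zero-pad to 4 bytes: K' = 18 00 00 00.
K' ⊕ ipad = 2e 36 36 36.
Inner input = 2e 36 36 36 ∥ 4e.
Inner hash: sum = 46+54+54+54+78 = 286; mod 256 = 30 → 1e.

1e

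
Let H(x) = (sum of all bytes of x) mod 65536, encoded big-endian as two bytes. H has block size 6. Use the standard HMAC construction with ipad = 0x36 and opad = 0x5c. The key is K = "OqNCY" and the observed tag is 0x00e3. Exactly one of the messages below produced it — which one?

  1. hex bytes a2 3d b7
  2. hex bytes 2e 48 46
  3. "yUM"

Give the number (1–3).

2

Key "OqNCY" = 4f 71 4e 43 59 is 5 bytes ≤ B = 6; zero-pad to 6 bytes: K' = 4f 71 4e 43 59 00.
K' ⊕ ipad = 79 47 78 75 6f 36; K' ⊕ opad = 13 2d 12 1f 05 5c.
m1: inner = H(79 47 78 75 6f 36 a2 3d b7) = 03 e8; tag = H(13 2d 12 1f 05 5c 03 e8) = 01bd
m2: inner = H(79 47 78 75 6f 36 2e 48 46) = 03 0e; tag = H(13 2d 12 1f 05 5c 03 0e) = 00e3 ← matches
m3: inner = H(79 47 78 75 6f 36 79 55 4d) = 03 6d; tag = H(13 2d 12 1f 05 5c 03 6d) = 0142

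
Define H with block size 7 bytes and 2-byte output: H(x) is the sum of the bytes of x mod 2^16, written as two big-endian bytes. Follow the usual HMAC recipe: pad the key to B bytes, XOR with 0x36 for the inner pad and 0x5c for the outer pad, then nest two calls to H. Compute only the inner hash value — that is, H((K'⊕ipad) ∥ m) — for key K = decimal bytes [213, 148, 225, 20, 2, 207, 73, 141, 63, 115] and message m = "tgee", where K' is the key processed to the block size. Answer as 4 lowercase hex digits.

Key decimal bytes [213, 148, 225, 20, 2, 207, 73, 141, 63, 115] = d5 94 e1 14 02 cf 49 8d 3f 73 is 10 bytes > B = 7, so hash it first: H(key) = 04 b7, then zero-pad to 7 bytes: K' = 04 b7 00 00 00 00 00.
K' ⊕ ipad = 32 81 36 36 36 36 36.
Inner input = 32 81 36 36 36 36 36 ∥ 74 67 65 65.
Inner hash: sum = 50+129+54+54+54+54+54+116+103+101+101 = 870 → 03 66.

0366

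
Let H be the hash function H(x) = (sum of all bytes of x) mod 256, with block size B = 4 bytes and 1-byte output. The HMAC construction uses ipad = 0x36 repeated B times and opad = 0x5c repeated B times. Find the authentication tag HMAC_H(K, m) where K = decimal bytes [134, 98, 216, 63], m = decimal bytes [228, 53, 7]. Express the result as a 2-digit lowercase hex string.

Key decimal bytes [134, 98, 216, 63] = 86 62 d8 3f is exactly B = 4 bytes: K' = 86 62 d8 3f.
K' ⊕ ipad = b0 54 ee 09.  K' ⊕ opad = da 3e 84 63.
Inner input = (K'⊕ipad) ∥ m = b0 54 ee 09 ∥ e4 35 07.
Inner hash: sum = 176+84+238+9+228+53+7 = 795; mod 256 = 27 → 1b.
Outer input = (K'⊕opad) ∥ inner = da 3e 84 63 ∥ 1b.
Outer hash (tag): sum = 218+62+132+99+27 = 538; mod 256 = 26 → 1a.

1a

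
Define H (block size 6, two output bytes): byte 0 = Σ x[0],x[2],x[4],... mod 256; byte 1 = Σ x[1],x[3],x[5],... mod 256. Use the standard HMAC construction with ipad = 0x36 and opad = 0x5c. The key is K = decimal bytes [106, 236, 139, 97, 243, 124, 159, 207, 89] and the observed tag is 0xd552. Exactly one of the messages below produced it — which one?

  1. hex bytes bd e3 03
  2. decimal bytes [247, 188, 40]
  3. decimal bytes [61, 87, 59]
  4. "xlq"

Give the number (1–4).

2

Key decimal bytes [106, 236, 139, 97, 243, 124, 159, 207, 89] = 6a ec 8b 61 f3 7c 9f cf 59 is 9 bytes > B = 6, so hash it first: H(key) = e0 98, then zero-pad to 6 bytes: K' = e0 98 00 00 00 00.
K' ⊕ ipad = d6 ae 36 36 36 36; K' ⊕ opad = bc c4 5c 5c 5c 5c.
m1: inner = H(d6 ae 36 36 36 36 bd e3 03) = 02 fd; tag = H(bc c4 5c 5c 5c 5c 02 fd) = 7679
m2: inner = H(d6 ae 36 36 36 36 f7 bc 28) = 61 d6; tag = H(bc c4 5c 5c 5c 5c 61 d6) = d552 ← matches
m3: inner = H(d6 ae 36 36 36 36 3d 57 3b) = ba 71; tag = H(bc c4 5c 5c 5c 5c ba 71) = 2eed
m4: inner = H(d6 ae 36 36 36 36 78 6c 71) = 2b 86; tag = H(bc c4 5c 5c 5c 5c 2b 86) = 9f02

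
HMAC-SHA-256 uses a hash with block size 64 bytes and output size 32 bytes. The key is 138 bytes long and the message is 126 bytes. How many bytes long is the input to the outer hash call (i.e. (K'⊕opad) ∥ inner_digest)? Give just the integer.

Key is 138 > 64 bytes, so it is hashed to 32 bytes then zero-padded to 64: |K'| = 64.
Outer input = (K'⊕opad) ∥ H(inner) → 64 + 32 = 96 bytes.

96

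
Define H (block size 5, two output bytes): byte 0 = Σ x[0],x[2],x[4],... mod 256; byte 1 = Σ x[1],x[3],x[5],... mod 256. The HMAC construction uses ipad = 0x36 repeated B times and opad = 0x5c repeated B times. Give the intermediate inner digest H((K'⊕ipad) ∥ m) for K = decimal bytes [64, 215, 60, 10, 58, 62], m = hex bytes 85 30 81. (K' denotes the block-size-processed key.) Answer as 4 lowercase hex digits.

Key decimal bytes [64, 215, 60, 10, 58, 62] = 40 d7 3c 0a 3a 3e is 6 bytes > B = 5, so hash it first: H(key) = b6 1f, then zero-pad to 5 bytes: K' = b6 1f 00 00 00.
K' ⊕ ipad = 80 29 36 36 36.
Inner input = 80 29 36 36 36 ∥ 85 30 81.
Inner hash: even-index sum = 284 mod 256 = 28; odd-index sum = 357 mod 256 = 101 → 1c 65.

1c65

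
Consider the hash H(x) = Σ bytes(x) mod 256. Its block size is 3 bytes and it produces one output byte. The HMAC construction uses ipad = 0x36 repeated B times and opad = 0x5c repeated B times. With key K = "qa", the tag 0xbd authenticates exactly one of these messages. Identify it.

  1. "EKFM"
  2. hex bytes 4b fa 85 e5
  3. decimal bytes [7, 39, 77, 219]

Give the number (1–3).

1

Key "qa" = 71 61 is 2 bytes ≤ B = 3; zero-pad to 3 bytes: K' = 71 61 00.
K' ⊕ ipad = 47 57 36; K' ⊕ opad = 2d 3d 5c.
m1: inner = H(47 57 36 45 4b 46 4d) = f7; tag = H(2d 3d 5c f7) = bd ← matches
m2: inner = H(47 57 36 4b fa 85 e5) = 83; tag = H(2d 3d 5c 83) = 49
m3: inner = H(47 57 36 07 27 4d db) = 2a; tag = H(2d 3d 5c 2a) = f0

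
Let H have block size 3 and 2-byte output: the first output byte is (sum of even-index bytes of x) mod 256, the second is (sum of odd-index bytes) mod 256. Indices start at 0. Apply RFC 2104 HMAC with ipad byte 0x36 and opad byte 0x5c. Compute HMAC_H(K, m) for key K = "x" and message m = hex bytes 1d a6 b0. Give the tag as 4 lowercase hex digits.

Key "x" = 78 is 1 byte ≤ B = 3; zero-pad to 3 bytes: K' = 78 00 00.
K' ⊕ ipad = 4e 36 36.  K' ⊕ opad = 24 5c 5c.
Inner input = (K'⊕ipad) ∥ m = 4e 36 36 ∥ 1d a6 b0.
Inner hash: even-index sum = 298 mod 256 = 42; odd-index sum = 259 mod 256 = 3 → 2a 03.
Outer input = (K'⊕opad) ∥ inner = 24 5c 5c ∥ 2a 03.
Outer hash (tag): even-index sum = 131 mod 256 = 131; odd-index sum = 134 mod 256 = 134 → 83 86.

8386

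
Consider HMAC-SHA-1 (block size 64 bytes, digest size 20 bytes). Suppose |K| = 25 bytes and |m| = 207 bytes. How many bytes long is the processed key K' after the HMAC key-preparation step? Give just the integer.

64

Key is 25 ≤ 64 bytes, zero-padded: |K'| = 64.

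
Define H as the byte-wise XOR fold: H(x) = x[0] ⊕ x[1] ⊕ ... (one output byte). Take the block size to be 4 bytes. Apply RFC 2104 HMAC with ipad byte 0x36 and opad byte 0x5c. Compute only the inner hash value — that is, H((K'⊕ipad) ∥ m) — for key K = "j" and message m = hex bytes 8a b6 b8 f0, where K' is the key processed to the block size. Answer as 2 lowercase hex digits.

1e

Key "j" = 6a is 1 byte ≤ B = 4; zero-pad to 4 bytes: K' = 6a 00 00 00.
K' ⊕ ipad = 5c 36 36 36.
Inner input = 5c 36 36 36 ∥ 8a b6 b8 f0.
Inner hash: XOR 5c⊕36⊕36⊕36⊕8a⊕b6⊕b8⊕f0 = 1e.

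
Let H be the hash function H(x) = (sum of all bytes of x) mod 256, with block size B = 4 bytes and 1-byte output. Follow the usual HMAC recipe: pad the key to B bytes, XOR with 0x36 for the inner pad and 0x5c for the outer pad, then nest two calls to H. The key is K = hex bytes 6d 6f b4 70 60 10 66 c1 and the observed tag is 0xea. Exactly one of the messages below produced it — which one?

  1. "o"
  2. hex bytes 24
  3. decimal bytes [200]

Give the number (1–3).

Key hex bytes 6d 6f b4 70 60 10 66 c1 is 8 bytes > B = 4, so hash it first: H(key) = 97, then zero-pad to 4 bytes: K' = 97 00 00 00.
K' ⊕ ipad = a1 36 36 36; K' ⊕ opad = cb 5c 5c 5c.
m1: inner = H(a1 36 36 36 6f) = b2; tag = H(cb 5c 5c 5c b2) = 91
m2: inner = H(a1 36 36 36 24) = 67; tag = H(cb 5c 5c 5c 67) = 46
m3: inner = H(a1 36 36 36 c8) = 0b; tag = H(cb 5c 5c 5c 0b) = ea ← matches

3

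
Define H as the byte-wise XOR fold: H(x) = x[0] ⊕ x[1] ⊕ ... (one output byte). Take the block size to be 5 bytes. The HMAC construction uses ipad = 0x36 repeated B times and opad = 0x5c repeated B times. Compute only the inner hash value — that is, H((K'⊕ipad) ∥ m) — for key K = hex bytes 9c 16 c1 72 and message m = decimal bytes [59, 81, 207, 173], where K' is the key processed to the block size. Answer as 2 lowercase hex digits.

Key hex bytes 9c 16 c1 72 is 4 bytes ≤ B = 5; zero-pad to 5 bytes: K' = 9c 16 c1 72 00.
K' ⊕ ipad = aa 20 f7 44 36.
Inner input = aa 20 f7 44 36 ∥ 3b 51 cf ad.
Inner hash: XOR aa⊕20⊕f7⊕44⊕36⊕3b⊕51⊕cf⊕ad = 07.

07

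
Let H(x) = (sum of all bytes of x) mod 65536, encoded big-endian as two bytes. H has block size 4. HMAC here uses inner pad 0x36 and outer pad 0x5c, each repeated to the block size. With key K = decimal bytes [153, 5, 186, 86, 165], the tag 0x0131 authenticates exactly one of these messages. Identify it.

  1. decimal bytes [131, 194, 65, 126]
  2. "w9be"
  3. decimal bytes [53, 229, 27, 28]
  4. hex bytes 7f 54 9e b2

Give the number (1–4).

1

Key decimal bytes [153, 5, 186, 86, 165] = 99 05 ba 56 a5 is 5 bytes > B = 4, so hash it first: H(key) = 02 53, then zero-pad to 4 bytes: K' = 02 53 00 00.
K' ⊕ ipad = 34 65 36 36; K' ⊕ opad = 5e 0f 5c 5c.
m1: inner = H(34 65 36 36 83 c2 41 7e) = 03 09; tag = H(5e 0f 5c 5c 03 09) = 0131 ← matches
m2: inner = H(34 65 36 36 77 39 62 65) = 02 7c; tag = H(5e 0f 5c 5c 02 7c) = 01a3
m3: inner = H(34 65 36 36 35 e5 1b 1c) = 02 56; tag = H(5e 0f 5c 5c 02 56) = 017d
m4: inner = H(34 65 36 36 7f 54 9e b2) = 03 28; tag = H(5e 0f 5c 5c 03 28) = 0150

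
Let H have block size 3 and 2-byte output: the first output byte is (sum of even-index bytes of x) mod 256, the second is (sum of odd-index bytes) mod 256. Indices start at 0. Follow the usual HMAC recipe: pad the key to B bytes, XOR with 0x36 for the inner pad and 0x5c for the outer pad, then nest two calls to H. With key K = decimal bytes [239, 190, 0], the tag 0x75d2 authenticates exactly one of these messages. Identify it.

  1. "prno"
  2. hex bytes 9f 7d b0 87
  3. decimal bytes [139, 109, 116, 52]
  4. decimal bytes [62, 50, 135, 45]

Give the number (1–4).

Key decimal bytes [239, 190, 0] = ef be 00 is exactly B = 3 bytes: K' = ef be 00.
K' ⊕ ipad = d9 88 36; K' ⊕ opad = b3 e2 5c.
m1: inner = H(d9 88 36 70 72 6e 6f) = f0 66; tag = H(b3 e2 5c f0 66) = 75d2 ← matches
m2: inner = H(d9 88 36 9f 7d b0 87) = 13 d7; tag = H(b3 e2 5c 13 d7) = e6f5
m3: inner = H(d9 88 36 8b 6d 74 34) = b0 87; tag = H(b3 e2 5c b0 87) = 9692
m4: inner = H(d9 88 36 3e 32 87 2d) = 6e 4d; tag = H(b3 e2 5c 6e 4d) = 5c50

1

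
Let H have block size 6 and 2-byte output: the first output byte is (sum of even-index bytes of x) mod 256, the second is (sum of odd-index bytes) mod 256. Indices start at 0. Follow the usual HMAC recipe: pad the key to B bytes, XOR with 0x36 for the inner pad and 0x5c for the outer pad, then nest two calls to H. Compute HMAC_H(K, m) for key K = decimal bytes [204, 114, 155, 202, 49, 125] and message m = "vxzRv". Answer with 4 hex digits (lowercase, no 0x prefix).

Key decimal bytes [204, 114, 155, 202, 49, 125] = cc 72 9b ca 31 7d is exactly B = 6 bytes: K' = cc 72 9b ca 31 7d.
K' ⊕ ipad = fa 44 ad fc 07 4b.  K' ⊕ opad = 90 2e c7 96 6d 21.
Inner input = (K'⊕ipad) ∥ m = fa 44 ad fc 07 4b ∥ 76 78 7a 52 76.
Inner hash: even-index sum = 788 mod 256 = 20; odd-index sum = 597 mod 256 = 85 → 14 55.
Outer input = (K'⊕opad) ∥ inner = 90 2e c7 96 6d 21 ∥ 14 55.
Outer hash (tag): even-index sum = 472 mod 256 = 216; odd-index sum = 314 mod 256 = 58 → d8 3a.

d83a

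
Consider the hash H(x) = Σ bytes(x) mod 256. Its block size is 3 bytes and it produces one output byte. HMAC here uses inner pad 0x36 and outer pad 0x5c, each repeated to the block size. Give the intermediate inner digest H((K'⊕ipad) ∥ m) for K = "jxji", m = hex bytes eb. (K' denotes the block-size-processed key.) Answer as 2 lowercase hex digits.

da

Key "jxji" = 6a 78 6a 69 is 4 bytes > B = 3, so hash it first: H(key) = b5, then zero-pad to 3 bytes: K' = b5 00 00.
K' ⊕ ipad = 83 36 36.
Inner input = 83 36 36 ∥ eb.
Inner hash: sum = 131+54+54+235 = 474; mod 256 = 218 → da.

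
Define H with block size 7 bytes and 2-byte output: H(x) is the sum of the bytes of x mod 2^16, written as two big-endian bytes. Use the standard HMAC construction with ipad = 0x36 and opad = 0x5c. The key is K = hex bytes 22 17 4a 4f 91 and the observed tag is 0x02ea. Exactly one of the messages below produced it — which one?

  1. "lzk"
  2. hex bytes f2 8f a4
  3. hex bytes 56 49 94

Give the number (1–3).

Key hex bytes 22 17 4a 4f 91 is 5 bytes ≤ B = 7; zero-pad to 7 bytes: K' = 22 17 4a 4f 91 00 00.
K' ⊕ ipad = 14 21 7c 79 a7 36 36; K' ⊕ opad = 7e 4b 16 13 cd 5c 5c.
m1: inner = H(14 21 7c 79 a7 36 36 6c 7a 6b) = 03 8e; tag = H(7e 4b 16 13 cd 5c 5c 03 8e) = 0308
m2: inner = H(14 21 7c 79 a7 36 36 f2 8f a4) = 04 62; tag = H(7e 4b 16 13 cd 5c 5c 04 62) = 02dd
m3: inner = H(14 21 7c 79 a7 36 36 56 49 94) = 03 70; tag = H(7e 4b 16 13 cd 5c 5c 03 70) = 02ea ← matches

3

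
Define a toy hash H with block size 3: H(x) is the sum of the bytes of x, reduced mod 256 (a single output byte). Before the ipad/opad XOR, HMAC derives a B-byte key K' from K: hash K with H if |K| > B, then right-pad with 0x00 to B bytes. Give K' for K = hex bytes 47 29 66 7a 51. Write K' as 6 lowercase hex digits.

a10000

|K| = 5 > B = 3, so first hash the key.
H(K): sum = 71+41+102+122+81 = 417; mod 256 = 161 → a1.
Zero-pad H(K) = a1 to 3 bytes: K' = a1 00 00.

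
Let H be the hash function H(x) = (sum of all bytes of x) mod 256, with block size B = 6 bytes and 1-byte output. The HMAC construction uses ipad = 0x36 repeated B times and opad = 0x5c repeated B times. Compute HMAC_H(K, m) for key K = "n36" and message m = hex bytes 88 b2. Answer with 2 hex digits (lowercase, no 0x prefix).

Key "n36" = 6e 33 36 is 3 bytes ≤ B = 6; zero-pad to 6 bytes: K' = 6e 33 36 00 00 00.
K' ⊕ ipad = 58 05 00 36 36 36.  K' ⊕ opad = 32 6f 6a 5c 5c 5c.
Inner input = (K'⊕ipad) ∥ m = 58 05 00 36 36 36 ∥ 88 b2.
Inner hash: sum = 88+5+0+54+54+54+136+178 = 569; mod 256 = 57 → 39.
Outer input = (K'⊕opad) ∥ inner = 32 6f 6a 5c 5c 5c ∥ 39.
Outer hash (tag): sum = 50+111+106+92+92+92+57 = 600; mod 256 = 88 → 58.

58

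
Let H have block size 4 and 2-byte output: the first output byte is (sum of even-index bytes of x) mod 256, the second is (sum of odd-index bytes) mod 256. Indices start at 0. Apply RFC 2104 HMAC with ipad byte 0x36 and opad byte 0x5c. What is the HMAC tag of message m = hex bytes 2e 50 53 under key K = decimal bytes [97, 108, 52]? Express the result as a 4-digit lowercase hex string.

7f6c

Key decimal bytes [97, 108, 52] = 61 6c 34 is 3 bytes ≤ B = 4; zero-pad to 4 bytes: K' = 61 6c 34 00.
K' ⊕ ipad = 57 5a 02 36.  K' ⊕ opad = 3d 30 68 5c.
Inner input = (K'⊕ipad) ∥ m = 57 5a 02 36 ∥ 2e 50 53.
Inner hash: even-index sum = 218 mod 256 = 218; odd-index sum = 224 mod 256 = 224 → da e0.
Outer input = (K'⊕opad) ∥ inner = 3d 30 68 5c ∥ da e0.
Outer hash (tag): even-index sum = 383 mod 256 = 127; odd-index sum = 364 mod 256 = 108 → 7f 6c.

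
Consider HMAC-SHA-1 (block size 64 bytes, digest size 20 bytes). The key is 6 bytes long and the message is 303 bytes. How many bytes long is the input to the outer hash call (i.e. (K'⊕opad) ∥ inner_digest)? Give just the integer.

84

Key is 6 ≤ 64 bytes, zero-padded: |K'| = 64.
Outer input = (K'⊕opad) ∥ H(inner) → 64 + 20 = 84 bytes.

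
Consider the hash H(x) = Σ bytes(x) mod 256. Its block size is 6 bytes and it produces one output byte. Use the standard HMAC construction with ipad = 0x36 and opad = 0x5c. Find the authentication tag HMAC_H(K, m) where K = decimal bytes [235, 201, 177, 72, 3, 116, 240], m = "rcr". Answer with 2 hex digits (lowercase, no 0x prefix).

Key decimal bytes [235, 201, 177, 72, 3, 116, 240] = eb c9 b1 48 03 74 f0 is 7 bytes > B = 6, so hash it first: H(key) = 14, then zero-pad to 6 bytes: K' = 14 00 00 00 00 00.
K' ⊕ ipad = 22 36 36 36 36 36.  K' ⊕ opad = 48 5c 5c 5c 5c 5c.
Inner input = (K'⊕ipad) ∥ m = 22 36 36 36 36 36 ∥ 72 63 72.
Inner hash: sum = 34+54+54+54+54+54+114+99+114 = 631; mod 256 = 119 → 77.
Outer input = (K'⊕opad) ∥ inner = 48 5c 5c 5c 5c 5c ∥ 77.
Outer hash (tag): sum = 72+92+92+92+92+92+119 = 651; mod 256 = 139 → 8b.

8b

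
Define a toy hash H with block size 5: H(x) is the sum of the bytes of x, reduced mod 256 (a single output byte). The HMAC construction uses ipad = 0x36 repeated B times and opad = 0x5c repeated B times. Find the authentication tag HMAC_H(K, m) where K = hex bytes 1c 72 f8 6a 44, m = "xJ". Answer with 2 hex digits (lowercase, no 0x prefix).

Key hex bytes 1c 72 f8 6a 44 is exactly B = 5 bytes: K' = 1c 72 f8 6a 44.
K' ⊕ ipad = 2a 44 ce 5c 72.  K' ⊕ opad = 40 2e a4 36 18.
Inner input = (K'⊕ipad) ∥ m = 2a 44 ce 5c 72 ∥ 78 4a.
Inner hash: sum = 42+68+206+92+114+120+74 = 716; mod 256 = 204 → cc.
Outer input = (K'⊕opad) ∥ inner = 40 2e a4 36 18 ∥ cc.
Outer hash (tag): sum = 64+46+164+54+24+204 = 556; mod 256 = 44 → 2c.

2c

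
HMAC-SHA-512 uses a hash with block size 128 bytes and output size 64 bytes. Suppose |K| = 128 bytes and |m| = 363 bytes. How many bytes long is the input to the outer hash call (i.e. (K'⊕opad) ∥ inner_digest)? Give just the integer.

192

Key is 128 ≤ 128 bytes, zero-padded: |K'| = 128.
Outer input = (K'⊕opad) ∥ H(inner) → 128 + 64 = 192 bytes.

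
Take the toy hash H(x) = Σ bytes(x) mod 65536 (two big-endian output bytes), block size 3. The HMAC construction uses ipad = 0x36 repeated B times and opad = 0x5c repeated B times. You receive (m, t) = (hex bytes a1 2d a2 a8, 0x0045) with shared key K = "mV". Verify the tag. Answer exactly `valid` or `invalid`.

invalid

Key "mV" = 6d 56 is 2 bytes ≤ B = 3; zero-pad to 3 bytes: K' = 6d 56 00.
K' ⊕ ipad = 5b 60 36; K' ⊕ opad = 31 0a 5c.
Inner hash: sum = 91+96+54+161+45+162+168 = 777 → 03 09.
Outer hash (recomputed tag): sum = 49+10+92+3+9 = 163 → 00 a3.
Recomputed tag = 00a3; claimed = 0045 → mismatch.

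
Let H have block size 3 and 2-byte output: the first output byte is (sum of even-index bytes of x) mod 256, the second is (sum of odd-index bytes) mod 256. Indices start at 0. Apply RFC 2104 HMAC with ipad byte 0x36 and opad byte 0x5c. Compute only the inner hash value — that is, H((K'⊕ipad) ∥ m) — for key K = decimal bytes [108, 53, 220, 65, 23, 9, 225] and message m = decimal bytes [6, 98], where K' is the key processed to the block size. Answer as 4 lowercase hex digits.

Key decimal bytes [108, 53, 220, 65, 23, 9, 225] = 6c 35 dc 41 17 09 e1 is 7 bytes > B = 3, so hash it first: H(key) = 40 7f, then zero-pad to 3 bytes: K' = 40 7f 00.
K' ⊕ ipad = 76 49 36.
Inner input = 76 49 36 ∥ 06 62.
Inner hash: even-index sum = 270 mod 256 = 14; odd-index sum = 79 mod 256 = 79 → 0e 4f.

0e4f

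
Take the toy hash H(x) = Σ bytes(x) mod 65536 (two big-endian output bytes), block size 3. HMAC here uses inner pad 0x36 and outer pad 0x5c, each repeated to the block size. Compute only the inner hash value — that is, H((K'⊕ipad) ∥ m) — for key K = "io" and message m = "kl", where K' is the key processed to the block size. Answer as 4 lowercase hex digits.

01c5

Key "io" = 69 6f is 2 bytes ≤ B = 3; zero-pad to 3 bytes: K' = 69 6f 00.
K' ⊕ ipad = 5f 59 36.
Inner input = 5f 59 36 ∥ 6b 6c.
Inner hash: sum = 95+89+54+107+108 = 453 → 01 c5.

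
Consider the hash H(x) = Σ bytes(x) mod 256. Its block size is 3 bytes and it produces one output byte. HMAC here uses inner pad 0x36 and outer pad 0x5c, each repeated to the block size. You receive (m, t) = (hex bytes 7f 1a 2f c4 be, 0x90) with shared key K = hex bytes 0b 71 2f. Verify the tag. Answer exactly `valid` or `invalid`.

invalid

Key hex bytes 0b 71 2f is exactly B = 3 bytes: K' = 0b 71 2f.
K' ⊕ ipad = 3d 47 19; K' ⊕ opad = 57 2d 73.
Inner hash: sum = 61+71+25+127+26+47+196+190 = 743; mod 256 = 231 → e7.
Outer hash (recomputed tag): sum = 87+45+115+231 = 478; mod 256 = 222 → de.
Recomputed tag = de; claimed = 90 → mismatch.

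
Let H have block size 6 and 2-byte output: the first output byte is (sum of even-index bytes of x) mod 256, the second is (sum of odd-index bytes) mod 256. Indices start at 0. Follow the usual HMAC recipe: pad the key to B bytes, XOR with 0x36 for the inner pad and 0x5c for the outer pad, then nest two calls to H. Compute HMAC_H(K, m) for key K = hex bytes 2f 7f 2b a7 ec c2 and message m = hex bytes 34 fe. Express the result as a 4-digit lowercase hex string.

de88

Key hex bytes 2f 7f 2b a7 ec c2 is exactly B = 6 bytes: K' = 2f 7f 2b a7 ec c2.
K' ⊕ ipad = 19 49 1d 91 da f4.  K' ⊕ opad = 73 23 77 fb b0 9e.
Inner input = (K'⊕ipad) ∥ m = 19 49 1d 91 da f4 ∥ 34 fe.
Inner hash: even-index sum = 324 mod 256 = 68; odd-index sum = 716 mod 256 = 204 → 44 cc.
Outer input = (K'⊕opad) ∥ inner = 73 23 77 fb b0 9e ∥ 44 cc.
Outer hash (tag): even-index sum = 478 mod 256 = 222; odd-index sum = 648 mod 256 = 136 → de 88.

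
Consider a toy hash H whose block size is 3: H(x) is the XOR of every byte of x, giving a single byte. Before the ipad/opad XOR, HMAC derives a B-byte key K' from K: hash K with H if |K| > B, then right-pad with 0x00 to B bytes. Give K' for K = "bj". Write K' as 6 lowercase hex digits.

626a00

Key "bj" = 62 6a is 2 bytes ≤ B = 3; zero-pad to 3 bytes: K' = 62 6a 00.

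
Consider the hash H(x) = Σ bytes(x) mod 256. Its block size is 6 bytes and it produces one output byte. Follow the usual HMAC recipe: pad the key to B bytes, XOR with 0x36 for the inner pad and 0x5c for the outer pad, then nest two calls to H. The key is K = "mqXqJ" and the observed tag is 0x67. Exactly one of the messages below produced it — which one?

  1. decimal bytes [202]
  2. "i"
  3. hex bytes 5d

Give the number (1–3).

3

Key "mqXqJ" = 6d 71 58 71 4a is 5 bytes ≤ B = 6; zero-pad to 6 bytes: K' = 6d 71 58 71 4a 00.
K' ⊕ ipad = 5b 47 6e 47 7c 36; K' ⊕ opad = 31 2d 04 2d 16 5c.
m1: inner = H(5b 47 6e 47 7c 36 ca) = d3; tag = H(31 2d 04 2d 16 5c d3) = d4
m2: inner = H(5b 47 6e 47 7c 36 69) = 72; tag = H(31 2d 04 2d 16 5c 72) = 73
m3: inner = H(5b 47 6e 47 7c 36 5d) = 66; tag = H(31 2d 04 2d 16 5c 66) = 67 ← matches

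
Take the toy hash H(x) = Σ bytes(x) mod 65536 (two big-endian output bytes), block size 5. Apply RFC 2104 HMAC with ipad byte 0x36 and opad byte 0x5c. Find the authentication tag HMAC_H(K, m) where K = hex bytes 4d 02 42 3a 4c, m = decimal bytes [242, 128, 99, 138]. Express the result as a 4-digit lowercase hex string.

010f

Key hex bytes 4d 02 42 3a 4c is exactly B = 5 bytes: K' = 4d 02 42 3a 4c.
K' ⊕ ipad = 7b 34 74 0c 7a.  K' ⊕ opad = 11 5e 1e 66 10.
Inner input = (K'⊕ipad) ∥ m = 7b 34 74 0c 7a ∥ f2 80 63 8a.
Inner hash: sum = 123+52+116+12+122+242+128+99+138 = 1032 → 04 08.
Outer input = (K'⊕opad) ∥ inner = 11 5e 1e 66 10 ∥ 04 08.
Outer hash (tag): sum = 17+94+30+102+16+4+8 = 271 → 01 0f.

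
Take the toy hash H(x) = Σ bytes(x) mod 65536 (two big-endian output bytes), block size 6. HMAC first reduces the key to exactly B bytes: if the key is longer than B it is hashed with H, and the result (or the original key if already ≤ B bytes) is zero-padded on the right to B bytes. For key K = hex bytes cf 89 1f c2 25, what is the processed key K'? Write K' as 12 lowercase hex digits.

cf891fc22500

Key hex bytes cf 89 1f c2 25 is 5 bytes ≤ B = 6; zero-pad to 6 bytes: K' = cf 89 1f c2 25 00.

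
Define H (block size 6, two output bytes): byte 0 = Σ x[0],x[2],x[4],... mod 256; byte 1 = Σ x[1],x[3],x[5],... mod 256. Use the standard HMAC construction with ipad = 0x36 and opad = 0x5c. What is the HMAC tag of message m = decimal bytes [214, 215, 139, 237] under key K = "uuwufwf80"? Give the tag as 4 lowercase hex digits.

175c

Key "uuwufwf80" = 75 75 77 75 66 77 66 38 30 is 9 bytes > B = 6, so hash it first: H(key) = e8 99, then zero-pad to 6 bytes: K' = e8 99 00 00 00 00.
K' ⊕ ipad = de af 36 36 36 36.  K' ⊕ opad = b4 c5 5c 5c 5c 5c.
Inner input = (K'⊕ipad) ∥ m = de af 36 36 36 36 ∥ d6 d7 8b ed.
Inner hash: even-index sum = 683 mod 256 = 171; odd-index sum = 735 mod 256 = 223 → ab df.
Outer input = (K'⊕opad) ∥ inner = b4 c5 5c 5c 5c 5c ∥ ab df.
Outer hash (tag): even-index sum = 535 mod 256 = 23; odd-index sum = 604 mod 256 = 92 → 17 5c.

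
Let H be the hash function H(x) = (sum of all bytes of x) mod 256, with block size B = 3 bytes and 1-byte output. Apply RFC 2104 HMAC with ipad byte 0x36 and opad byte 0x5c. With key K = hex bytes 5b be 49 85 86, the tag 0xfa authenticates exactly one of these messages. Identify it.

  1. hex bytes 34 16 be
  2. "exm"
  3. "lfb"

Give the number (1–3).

2

Key hex bytes 5b be 49 85 86 is 5 bytes > B = 3, so hash it first: H(key) = 6d, then zero-pad to 3 bytes: K' = 6d 00 00.
K' ⊕ ipad = 5b 36 36; K' ⊕ opad = 31 5c 5c.
m1: inner = H(5b 36 36 34 16 be) = cf; tag = H(31 5c 5c cf) = b8
m2: inner = H(5b 36 36 65 78 6d) = 11; tag = H(31 5c 5c 11) = fa ← matches
m3: inner = H(5b 36 36 6c 66 62) = fb; tag = H(31 5c 5c fb) = e4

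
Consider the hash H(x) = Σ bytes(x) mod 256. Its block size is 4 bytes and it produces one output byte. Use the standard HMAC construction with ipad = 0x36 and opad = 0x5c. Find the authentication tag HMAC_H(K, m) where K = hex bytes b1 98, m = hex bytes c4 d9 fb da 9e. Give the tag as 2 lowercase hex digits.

1a

Key hex bytes b1 98 is 2 bytes ≤ B = 4; zero-pad to 4 bytes: K' = b1 98 00 00.
K' ⊕ ipad = 87 ae 36 36.  K' ⊕ opad = ed c4 5c 5c.
Inner input = (K'⊕ipad) ∥ m = 87 ae 36 36 ∥ c4 d9 fb da 9e.
Inner hash: sum = 135+174+54+54+196+217+251+218+158 = 1457; mod 256 = 177 → b1.
Outer input = (K'⊕opad) ∥ inner = ed c4 5c 5c ∥ b1.
Outer hash (tag): sum = 237+196+92+92+177 = 794; mod 256 = 26 → 1a.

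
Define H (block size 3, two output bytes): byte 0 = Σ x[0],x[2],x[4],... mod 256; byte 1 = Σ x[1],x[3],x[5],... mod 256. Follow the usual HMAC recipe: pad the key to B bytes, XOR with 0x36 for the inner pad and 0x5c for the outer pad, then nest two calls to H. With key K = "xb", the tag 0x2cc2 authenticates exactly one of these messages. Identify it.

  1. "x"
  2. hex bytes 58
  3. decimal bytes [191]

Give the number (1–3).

Key "xb" = 78 62 is 2 bytes ≤ B = 3; zero-pad to 3 bytes: K' = 78 62 00.
K' ⊕ ipad = 4e 54 36; K' ⊕ opad = 24 3e 5c.
m1: inner = H(4e 54 36 78) = 84 cc; tag = H(24 3e 5c 84 cc) = 4cc2
m2: inner = H(4e 54 36 58) = 84 ac; tag = H(24 3e 5c 84 ac) = 2cc2 ← matches
m3: inner = H(4e 54 36 bf) = 84 13; tag = H(24 3e 5c 84 13) = 93c2

2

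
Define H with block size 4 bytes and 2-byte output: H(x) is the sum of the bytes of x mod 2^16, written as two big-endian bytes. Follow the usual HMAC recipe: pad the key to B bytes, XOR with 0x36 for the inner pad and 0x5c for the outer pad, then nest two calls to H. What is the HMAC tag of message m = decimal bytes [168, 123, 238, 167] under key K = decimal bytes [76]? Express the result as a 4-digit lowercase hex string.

01fb

Key decimal bytes [76] = 4c is 1 byte ≤ B = 4; zero-pad to 4 bytes: K' = 4c 00 00 00.
K' ⊕ ipad = 7a 36 36 36.  K' ⊕ opad = 10 5c 5c 5c.
Inner input = (K'⊕ipad) ∥ m = 7a 36 36 36 ∥ a8 7b ee a7.
Inner hash: sum = 122+54+54+54+168+123+238+167 = 980 → 03 d4.
Outer input = (K'⊕opad) ∥ inner = 10 5c 5c 5c ∥ 03 d4.
Outer hash (tag): sum = 16+92+92+92+3+212 = 507 → 01 fb.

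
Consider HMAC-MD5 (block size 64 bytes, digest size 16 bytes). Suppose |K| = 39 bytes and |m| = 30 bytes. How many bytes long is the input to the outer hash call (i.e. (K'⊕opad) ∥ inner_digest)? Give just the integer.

80

Key is 39 ≤ 64 bytes, zero-padded: |K'| = 64.
Outer input = (K'⊕opad) ∥ H(inner) → 64 + 16 = 80 bytes.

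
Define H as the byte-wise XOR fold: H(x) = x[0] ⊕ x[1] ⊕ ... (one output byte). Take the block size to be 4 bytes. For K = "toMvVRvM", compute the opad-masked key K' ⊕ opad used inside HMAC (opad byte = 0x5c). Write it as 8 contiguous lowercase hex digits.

Key "toMvVRvM" = 74 6f 4d 76 56 52 76 4d is 8 bytes > B = 4, so hash it first: H(key) = 1f, then zero-pad to 4 bytes: K' = 1f 00 00 00.
XOR each byte with 0x5c: 1f⊕5c=43, 00⊕5c=5c, 00⊕5c=5c, 00⊕5c=5c.

435c5c5c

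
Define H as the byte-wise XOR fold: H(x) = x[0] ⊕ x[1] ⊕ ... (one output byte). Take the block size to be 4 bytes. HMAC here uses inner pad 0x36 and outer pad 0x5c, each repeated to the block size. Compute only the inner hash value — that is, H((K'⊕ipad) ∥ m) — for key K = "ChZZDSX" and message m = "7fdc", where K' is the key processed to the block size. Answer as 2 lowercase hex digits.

32

Key "ChZZDSX" = 43 68 5a 5a 44 53 58 is 7 bytes > B = 4, so hash it first: H(key) = 64, then zero-pad to 4 bytes: K' = 64 00 00 00.
K' ⊕ ipad = 52 36 36 36.
Inner input = 52 36 36 36 ∥ 37 66 64 63.
Inner hash: XOR 52⊕36⊕36⊕36⊕37⊕66⊕64⊕63 = 32.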